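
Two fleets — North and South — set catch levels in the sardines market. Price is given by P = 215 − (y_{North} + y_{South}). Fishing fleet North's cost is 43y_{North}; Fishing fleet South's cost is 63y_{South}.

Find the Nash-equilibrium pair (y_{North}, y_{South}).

Fishing fleet North's profit: π = y_{North}(215 − (y_{North} + y_{South})) − 43y_{North}.
∂π/∂y_{North} = 172 − 2y_{North} − y_{South} = 0, so y_{North} = 86 − 0.5y_{South}.
By the same steps for South: y_{South} = 76 − 0.5y_{North}.
Solving the two reaction functions simultaneously: (1 − (−0.5)(−0.5))y_{North} = 86 − 0.5·76, so 0.75y_{North} = 48 and y_{North} = 64.
Then y_{South} = 76 − 0.5·64 = 44.

64, 44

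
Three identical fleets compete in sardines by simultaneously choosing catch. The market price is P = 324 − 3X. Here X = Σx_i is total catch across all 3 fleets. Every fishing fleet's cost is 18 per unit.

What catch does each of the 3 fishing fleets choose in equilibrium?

25.5

A representative fishing fleet's profit is π_i = x_i(324 − 3X) − 18x_i, with X = x_i + Σ_{j≠i} x_j.
First-order condition: 306 − 6x_i − 3Σ_{j≠i} x_j = 0.
In a symmetric equilibrium every fishing fleet chooses the same x, so Σ_{j≠i} x_j = 2x. The condition becomes 306 − 12x = 0, giving x = 306/12 = 25.5.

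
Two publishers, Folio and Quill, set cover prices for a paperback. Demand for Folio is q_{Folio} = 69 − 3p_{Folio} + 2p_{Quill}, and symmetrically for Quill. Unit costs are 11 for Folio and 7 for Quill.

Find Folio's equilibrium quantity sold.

Folio's profit: π = (p_{Folio} − 11)(69 − 3p_{Folio} + 2p_{Quill}).
∂π/∂p_{Folio} = 102 − 6p_{Folio} + 2p_{Quill} = 0 ⇒ p_{Folio} = 17 + (1/3)p_{Quill}.
Similarly p_{Quill} = 15 + (1/3)p_{Folio}.
Solving the two reaction functions simultaneously: (1 − (1/3)(1/3))p_{Folio} = 17 + (1/3)·15, so (8/9)p_{Folio} = 22 and p_{Folio} = 24.75.
Then p_{Quill} = 15 + (1/3)·24.75 = 23.25.
q_{Folio} = 69 − 3·24.75 + 2·23.25 = 41.25.

41.25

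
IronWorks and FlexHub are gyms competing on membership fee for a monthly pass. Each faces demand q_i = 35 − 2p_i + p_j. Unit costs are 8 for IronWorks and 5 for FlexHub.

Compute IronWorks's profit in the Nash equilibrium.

IronWorks's profit: π = (p_{IronWorks} − 8)(35 − 2p_{IronWorks} + p_{FlexHub}).
∂π/∂p_{IronWorks} = 51 − 4p_{IronWorks} + p_{FlexHub} = 0 ⇒ p_{IronWorks} = 12.75 + 0.25p_{FlexHub}.
Similarly p_{FlexHub} = 11.25 + 0.25p_{IronWorks}.
Plugging p_{FlexHub} into IronWorks's best response: p_{IronWorks} = 12.75 + 0.25(11.25 + 0.25p_{IronWorks}) ⇒ 0.9375p_{IronWorks} = 15.5625, so p_{IronWorks} = 16.6.
Then p_{FlexHub} = 11.25 + 0.25·16.6 = 15.4.
q_{IronWorks} = 35 − 2·16.6 + 15.4 = 17.2.
Profit = (16.6 − 8)·17.2 = 147.92.

147.92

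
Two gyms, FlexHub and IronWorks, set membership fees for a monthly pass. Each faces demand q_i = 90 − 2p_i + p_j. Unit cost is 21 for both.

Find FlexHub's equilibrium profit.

FlexHub's profit: π = (p_{FlexHub} − 21)(90 − 2p_{FlexHub} + p_{IronWorks}).
∂π/∂p_{FlexHub} = 132 − 4p_{FlexHub} + p_{IronWorks} = 0 ⇒ p_{FlexHub} = 33 + 0.25p_{IronWorks}.
By symmetry p_{IronWorks} = p_{FlexHub}; substituting into the reaction function, 0.75p_{FlexHub} = 33 and p_{FlexHub} = 44.
q_{FlexHub} = 90 − 2·44 + 44 = 46.
Profit = (44 − 21)·46 = 1058.

1058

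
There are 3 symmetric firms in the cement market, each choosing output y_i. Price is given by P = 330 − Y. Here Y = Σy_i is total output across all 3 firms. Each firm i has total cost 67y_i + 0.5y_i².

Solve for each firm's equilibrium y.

52.6

A representative firm's profit is π_i = y_i(330 − Y) − 67y_i − 0.5y_i², with Y = y_i + Σ_{j≠i} y_j.
First-order condition: 263 − 3y_i − Σ_{j≠i} y_j = 0.
With identical firms, set every y_j = y: then 263 − 3y − 2y = 0, i.e. y = 263/5 = 52.6.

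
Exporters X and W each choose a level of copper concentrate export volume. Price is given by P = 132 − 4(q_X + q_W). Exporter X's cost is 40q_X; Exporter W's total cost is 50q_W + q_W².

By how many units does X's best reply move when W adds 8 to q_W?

Exporter X's profit: π = q_X(132 − 4(q_X + q_W)) − 40q_X.
∂π/∂q_X = 92 − 8q_X − 4q_W = 0, so q_X = 11.5 − 0.5q_W.
The reaction-function slope is −0.5, so an 8-unit rise in q_W moves q_X by −0.5 × 8 = −4. X's best response falls — the actions are strategic substitutes.

-4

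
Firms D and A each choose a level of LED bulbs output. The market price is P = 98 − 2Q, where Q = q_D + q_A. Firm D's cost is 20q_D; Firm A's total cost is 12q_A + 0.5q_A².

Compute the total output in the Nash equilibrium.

Firm D's profit: π = q_D(98 − 2(q_D + q_A)) − 20q_D.
∂π/∂q_D = 78 − 4q_D − 2q_A = 0, so q_D = 19.5 − 0.5q_A.
For A: ∂π/∂q_A = 86 − 5q_A − 2q_D = 0 ⇒ q_A = 17.2 − 0.4q_D.
Substituting the second reaction function into the first: q_D = 19.5 − 0.5(17.2 − 0.4q_D), which gives 0.8q_D = 10.9 ⇒ q_D = 13.625.
Then q_A = 17.2 − 0.4·13.625 = 11.75.
Total output: 13.625 + 11.75 = 25.375.

25.375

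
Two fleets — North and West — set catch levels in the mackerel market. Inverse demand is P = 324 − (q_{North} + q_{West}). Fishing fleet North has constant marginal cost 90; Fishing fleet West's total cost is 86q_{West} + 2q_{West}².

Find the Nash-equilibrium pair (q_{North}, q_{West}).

106, 22

Fishing fleet North's profit: π = q_{North}(324 − (q_{North} + q_{West})) − 90q_{North}.
∂π/∂q_{North} = 234 − 2q_{North} − q_{West} = 0, so q_{North} = 117 − 0.5q_{West}.
For West: ∂π/∂q_{West} = 238 − 6q_{West} − q_{North} = 0 ⇒ q_{West} = 119/3 − (1/6)q_{North}.
Plugging q_{West} into North's best response: q_{North} = 117 − 0.5(119/3 − (1/6)q_{North}) ⇒ (11/12)q_{North} = 583/6, so q_{North} = 106.
Then q_{West} = 119/3 − (1/6)·106 = 22.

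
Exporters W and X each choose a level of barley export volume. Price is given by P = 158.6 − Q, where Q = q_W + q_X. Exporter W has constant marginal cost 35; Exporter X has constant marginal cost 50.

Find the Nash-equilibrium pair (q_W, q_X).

46.2, 31.2

Exporter W's profit: π = q_W(158.6 − (q_W + q_X)) − 35q_W.
∂π/∂q_W = 123.6 − 2q_W − q_X = 0, so q_W = 61.8 − 0.5q_X.
By the same steps for X: q_X = 54.3 − 0.5q_W.
Plugging q_X into W's best response: q_W = 61.8 − 0.5(54.3 − 0.5q_W) ⇒ 0.75q_W = 34.65, so q_W = 46.2.
Then q_X = 54.3 − 0.5·46.2 = 31.2.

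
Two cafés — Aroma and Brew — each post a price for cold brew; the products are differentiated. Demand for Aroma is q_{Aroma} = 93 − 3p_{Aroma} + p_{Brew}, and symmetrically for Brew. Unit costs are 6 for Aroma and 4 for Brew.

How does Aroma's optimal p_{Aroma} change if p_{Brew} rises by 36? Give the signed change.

Aroma's profit: π = (p_{Aroma} − 6)(93 − 3p_{Aroma} + p_{Brew}).
∂π/∂p_{Aroma} = 111 − 6p_{Aroma} + p_{Brew} = 0 ⇒ p_{Aroma} = 18.5 + (1/6)p_{Brew}.
The reaction-function slope is 1/6, so a 36-unit rise in p_{Brew} moves p_{Aroma} by 1/6 × 36 = 6. Aroma's best response rises — the actions are strategic complements.

6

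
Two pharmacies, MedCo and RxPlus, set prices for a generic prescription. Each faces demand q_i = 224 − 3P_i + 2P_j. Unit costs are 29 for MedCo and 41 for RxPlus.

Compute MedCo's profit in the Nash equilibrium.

MedCo's profit: π = (P_{MedCo} − 29)(224 − 3P_{MedCo} + 2P_{RxPlus}).
∂π/∂P_{MedCo} = 311 − 6P_{MedCo} + 2P_{RxPlus} = 0 ⇒ P_{MedCo} = 311/6 + (1/3)P_{RxPlus}.
Similarly P_{RxPlus} = 347/6 + (1/3)P_{MedCo}.
Substituting the second reaction function into the first: P_{MedCo} = 311/6 + (1/3)(347/6 + (1/3)P_{MedCo}), which gives (8/9)P_{MedCo} = 640/9 ⇒ P_{MedCo} = 80.
Then P_{RxPlus} = 347/6 + (1/3)·80 = 84.5.
q_{MedCo} = 224 − 3·80 + 2·84.5 = 153.
Profit = (80 − 29)·153 = 7803.

7803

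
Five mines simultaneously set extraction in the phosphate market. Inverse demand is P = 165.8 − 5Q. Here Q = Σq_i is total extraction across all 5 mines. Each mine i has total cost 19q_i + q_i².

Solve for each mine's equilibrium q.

A representative mine's profit is π_i = q_i(165.8 − 5Q) − 19q_i − q_i², with Q = q_i + Σ_{j≠i} q_j.
First-order condition: 146.8 − 12q_i − 5Σ_{j≠i} q_j = 0.
In a symmetric equilibrium every mine chooses the same q, so Σ_{j≠i} q_j = 4q. The condition becomes 146.8 − 32q = 0, giving q = 146.8/32 = 4.5875.

4.5875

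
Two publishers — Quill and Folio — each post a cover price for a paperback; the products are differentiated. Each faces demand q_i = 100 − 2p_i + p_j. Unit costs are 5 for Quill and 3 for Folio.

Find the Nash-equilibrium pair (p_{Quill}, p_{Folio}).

Quill's profit: π = (p_{Quill} − 5)(100 − 2p_{Quill} + p_{Folio}).
∂π/∂p_{Quill} = 110 − 4p_{Quill} + p_{Folio} = 0 ⇒ p_{Quill} = 27.5 + 0.25p_{Folio}.
Similarly p_{Folio} = 26.5 + 0.25p_{Quill}.
Substituting the second reaction function into the first: p_{Quill} = 27.5 + 0.25(26.5 + 0.25p_{Quill}), which gives 0.9375p_{Quill} = 34.125 ⇒ p_{Quill} = 36.4.
Then p_{Folio} = 26.5 + 0.25·36.4 = 35.6.

36.4, 35.6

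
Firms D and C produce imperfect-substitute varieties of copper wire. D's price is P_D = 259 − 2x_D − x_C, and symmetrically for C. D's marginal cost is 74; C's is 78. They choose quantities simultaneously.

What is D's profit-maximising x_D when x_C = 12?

43.25

Firm D's profit: π = x_D(259 − 2x_D − x_C) − 74x_D.
∂π/∂x_D = 185 − 4x_D − x_C = 0 ⇒ x_D = 46.25 − 0.25x_C.
At x_C = 12: x_D = 46.25 − 0.25·12 = 43.25.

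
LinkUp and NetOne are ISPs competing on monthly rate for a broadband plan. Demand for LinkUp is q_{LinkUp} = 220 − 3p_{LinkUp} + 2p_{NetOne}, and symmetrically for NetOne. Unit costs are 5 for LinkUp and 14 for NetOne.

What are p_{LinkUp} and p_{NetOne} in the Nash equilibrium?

60.4375, 63.8125

LinkUp's profit: π = (p_{LinkUp} − 5)(220 − 3p_{LinkUp} + 2p_{NetOne}).
∂π/∂p_{LinkUp} = 235 − 6p_{LinkUp} + 2p_{NetOne} = 0 ⇒ p_{LinkUp} = 235/6 + (1/3)p_{NetOne}.
Similarly p_{NetOne} = 131/3 + (1/3)p_{LinkUp}.
Plugging p_{NetOne} into LinkUp's best response: p_{LinkUp} = 235/6 + (1/3)(131/3 + (1/3)p_{LinkUp}) ⇒ (8/9)p_{LinkUp} = 967/18, so p_{LinkUp} = 60.4375.
Then p_{NetOne} = 131/3 + (1/3)·60.4375 = 63.8125.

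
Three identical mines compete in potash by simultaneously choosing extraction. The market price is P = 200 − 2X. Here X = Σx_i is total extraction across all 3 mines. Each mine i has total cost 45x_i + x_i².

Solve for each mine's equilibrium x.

A representative mine's profit is π_i = x_i(200 − 2X) − 45x_i − x_i², with X = x_i + Σ_{j≠i} x_j.
First-order condition: 155 − 6x_i − 2Σ_{j≠i} x_j = 0.
With identical mines, set every x_j = x: then 155 − 6x − 4x = 0, i.e. x = 155/10 = 15.5.

15.5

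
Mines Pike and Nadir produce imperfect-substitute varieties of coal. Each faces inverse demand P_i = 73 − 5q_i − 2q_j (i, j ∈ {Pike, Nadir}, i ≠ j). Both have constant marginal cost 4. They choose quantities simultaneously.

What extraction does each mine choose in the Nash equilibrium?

Mine Pike's profit: π = q_{Pike}(73 − 5q_{Pike} − 2q_{Nadir}) − 4q_{Pike}.
∂π/∂q_{Pike} = 69 − 10q_{Pike} − 2q_{Nadir} = 0 ⇒ q_{Pike} = 6.9 − 0.2q_{Nadir}.
By symmetry q_{Nadir} = q_{Pike}; substituting into the reaction function, 1.2q_{Pike} = 6.9 and q_{Pike} = 5.75.

5.75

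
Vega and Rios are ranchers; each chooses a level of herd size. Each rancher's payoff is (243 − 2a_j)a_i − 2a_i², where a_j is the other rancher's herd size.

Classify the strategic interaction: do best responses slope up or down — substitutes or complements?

Vega's payoff is (243 − 2a_R)a_V − 2a_V².
∂π/∂a_V = 243 − 2a_R − 4a_V = 0, so a_V = 60.75 − 0.5a_R.
The best-response slope da_V/da_R = −0.5 < 0: the reaction function is downward-sloping, so the choices are strategic substitutes.

strategic substitutes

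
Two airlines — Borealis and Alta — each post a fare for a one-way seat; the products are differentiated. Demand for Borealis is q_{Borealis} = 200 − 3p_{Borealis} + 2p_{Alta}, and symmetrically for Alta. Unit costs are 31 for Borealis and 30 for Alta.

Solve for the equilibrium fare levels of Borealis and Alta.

73.0625, 72.6875

Borealis's profit: π = (p_{Borealis} − 31)(200 − 3p_{Borealis} + 2p_{Alta}).
∂π/∂p_{Borealis} = 293 − 6p_{Borealis} + 2p_{Alta} = 0 ⇒ p_{Borealis} = 293/6 + (1/3)p_{Alta}.
Similarly p_{Alta} = 145/3 + (1/3)p_{Borealis}.
Plugging p_{Alta} into Borealis's best response: p_{Borealis} = 293/6 + (1/3)(145/3 + (1/3)p_{Borealis}) ⇒ (8/9)p_{Borealis} = 1169/18, so p_{Borealis} = 73.0625.
Then p_{Alta} = 145/3 + (1/3)·73.0625 = 72.6875.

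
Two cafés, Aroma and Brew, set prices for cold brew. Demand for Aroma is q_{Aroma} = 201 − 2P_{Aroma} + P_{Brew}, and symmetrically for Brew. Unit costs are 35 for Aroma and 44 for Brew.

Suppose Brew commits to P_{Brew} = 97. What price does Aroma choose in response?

Aroma's profit: π = (P_{Aroma} − 35)(201 − 2P_{Aroma} + P_{Brew}).
∂π/∂P_{Aroma} = 271 − 4P_{Aroma} + P_{Brew} = 0 ⇒ P_{Aroma} = 67.75 + 0.25P_{Brew}.
At P_{Brew} = 97: P_{Aroma} = 67.75 + 0.25·97 = 92.

92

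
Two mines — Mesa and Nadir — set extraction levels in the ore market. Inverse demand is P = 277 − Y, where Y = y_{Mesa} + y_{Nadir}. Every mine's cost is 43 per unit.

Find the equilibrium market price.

121

Mine Mesa's profit: π = y_{Mesa}(277 − (y_{Mesa} + y_{Nadir})) − 43y_{Mesa}.
∂π/∂y_{Mesa} = 234 − 2y_{Mesa} − y_{Nadir} = 0, so y_{Mesa} = 117 − 0.5y_{Nadir}.
The game is symmetric, so in equilibrium y_{Nadir} = y_{Mesa}: the reaction function gives 1.5y_{Mesa} = 117, hence y_{Mesa} = 78.
Equilibrium price: P = 277 − 156 = 121.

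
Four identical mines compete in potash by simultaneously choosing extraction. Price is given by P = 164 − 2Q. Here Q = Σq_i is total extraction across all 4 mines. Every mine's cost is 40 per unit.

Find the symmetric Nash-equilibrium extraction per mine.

A representative mine's profit is π_i = q_i(164 − 2Q) − 40q_i, with Q = q_i + Σ_{j≠i} q_j.
First-order condition: 124 − 4q_i − 2Σ_{j≠i} q_j = 0.
In a symmetric equilibrium every mine chooses the same q, so Σ_{j≠i} q_j = 3q. The condition becomes 124 − 10q = 0, giving q = 124/10 = 12.4.

12.4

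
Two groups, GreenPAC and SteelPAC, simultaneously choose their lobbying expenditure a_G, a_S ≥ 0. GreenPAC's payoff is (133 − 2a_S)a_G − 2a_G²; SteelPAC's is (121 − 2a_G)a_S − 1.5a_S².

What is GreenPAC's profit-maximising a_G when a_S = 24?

Expanding GreenPAC's payoff: 133a_G − 2a_Sa_G − 2a_G².
∂π/∂a_G = 133 − 2a_S − 4a_G = 0, so a_G = 33.25 − 0.5a_S.
At a_S = 24: a_G = 33.25 − 0.5·24 = 21.25.

21.25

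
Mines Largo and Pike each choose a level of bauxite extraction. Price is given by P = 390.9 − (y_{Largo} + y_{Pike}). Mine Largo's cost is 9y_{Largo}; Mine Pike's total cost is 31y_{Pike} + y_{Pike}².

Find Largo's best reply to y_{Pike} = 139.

121.45

Mine Largo's profit: π = y_{Largo}(390.9 − (y_{Largo} + y_{Pike})) − 9y_{Largo}.
∂π/∂y_{Largo} = 381.9 − 2y_{Largo} − y_{Pike} = 0, so y_{Largo} = 190.95 − 0.5y_{Pike}.
At y_{Pike} = 139: y_{Largo} = 190.95 − 0.5·139 = 121.45.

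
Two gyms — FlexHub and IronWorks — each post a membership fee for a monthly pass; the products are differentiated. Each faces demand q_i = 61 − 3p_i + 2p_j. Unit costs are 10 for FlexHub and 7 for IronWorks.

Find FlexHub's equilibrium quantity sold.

36.5625

FlexHub's profit: π = (p_{FlexHub} − 10)(61 − 3p_{FlexHub} + 2p_{IronWorks}).
∂π/∂p_{FlexHub} = 91 − 6p_{FlexHub} + 2p_{IronWorks} = 0 ⇒ p_{FlexHub} = 91/6 + (1/3)p_{IronWorks}.
Similarly p_{IronWorks} = 41/3 + (1/3)p_{FlexHub}.
Solving the two reaction functions simultaneously: (1 − (1/3)(1/3))p_{FlexHub} = 91/6 + (1/3)·(41/3), so (8/9)p_{FlexHub} = 355/18 and p_{FlexHub} = 22.1875.
Then p_{IronWorks} = 41/3 + (1/3)·22.1875 = 21.0625.
q_{FlexHub} = 61 − 3·22.1875 + 2·21.0625 = 36.5625.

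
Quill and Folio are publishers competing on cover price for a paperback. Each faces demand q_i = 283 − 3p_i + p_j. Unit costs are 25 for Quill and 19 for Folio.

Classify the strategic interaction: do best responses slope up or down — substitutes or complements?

strategic complements

Quill's profit: π = (p_{Quill} − 25)(283 − 3p_{Quill} + p_{Folio}).
∂π/∂p_{Quill} = 358 − 6p_{Quill} + p_{Folio} = 0 ⇒ p_{Quill} = 179/3 + (1/6)p_{Folio}.
The best-response slope dp_{Quill}/dp_{Folio} = 1/6 > 0: the reaction function is upward-sloping, so the choices are strategic complements.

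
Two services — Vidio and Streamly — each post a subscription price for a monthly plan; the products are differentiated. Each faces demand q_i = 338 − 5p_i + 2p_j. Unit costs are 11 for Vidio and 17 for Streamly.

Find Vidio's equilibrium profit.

Vidio's profit: π = (p_{Vidio} − 11)(338 − 5p_{Vidio} + 2p_{Streamly}).
∂π/∂p_{Vidio} = 393 − 10p_{Vidio} + 2p_{Streamly} = 0 ⇒ p_{Vidio} = 39.3 + 0.2p_{Streamly}.
Similarly p_{Streamly} = 42.3 + 0.2p_{Vidio}.
Plugging p_{Streamly} into Vidio's best response: p_{Vidio} = 39.3 + 0.2(42.3 + 0.2p_{Vidio}) ⇒ 0.96p_{Vidio} = 47.76, so p_{Vidio} = 49.75.
Then p_{Streamly} = 42.3 + 0.2·49.75 = 52.25.
q_{Vidio} = 338 − 5·49.75 + 2·52.25 = 193.75.
Profit = (49.75 − 11)·193.75 = 7507.8125.

7507.8125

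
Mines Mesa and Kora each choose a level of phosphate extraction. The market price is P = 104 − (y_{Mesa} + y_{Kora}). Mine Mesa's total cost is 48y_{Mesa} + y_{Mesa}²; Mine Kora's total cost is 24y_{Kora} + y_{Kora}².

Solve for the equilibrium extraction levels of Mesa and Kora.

9.6, 17.6

Mine Mesa's profit: π = y_{Mesa}(104 − (y_{Mesa} + y_{Kora})) − 48y_{Mesa} − y_{Mesa}².
∂π/∂y_{Mesa} = 56 − 4y_{Mesa} − y_{Kora} = 0, so y_{Mesa} = 14 − 0.25y_{Kora}.
By the same steps for Kora: y_{Kora} = 20 − 0.25y_{Mesa}.
Solving the two reaction functions simultaneously: (1 − (−0.25)(−0.25))y_{Mesa} = 14 − 0.25·20, so 0.9375y_{Mesa} = 9 and y_{Mesa} = 9.6.
Then y_{Kora} = 20 − 0.25·9.6 = 17.6.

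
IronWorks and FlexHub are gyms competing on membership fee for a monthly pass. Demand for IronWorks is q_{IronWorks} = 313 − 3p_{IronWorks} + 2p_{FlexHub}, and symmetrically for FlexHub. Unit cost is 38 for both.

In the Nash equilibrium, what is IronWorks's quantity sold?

IronWorks's profit: π = (p_{IronWorks} − 38)(313 − 3p_{IronWorks} + 2p_{FlexHub}).
∂π/∂p_{IronWorks} = 427 − 6p_{IronWorks} + 2p_{FlexHub} = 0 ⇒ p_{IronWorks} = 427/6 + (1/3)p_{FlexHub}.
Setting p_{IronWorks} = p_{FlexHub} in the reaction function: p_{IronWorks} = 427/6 + (1/3)p_{IronWorks}, so p_{IronWorks} = (427/6) / (2/3) = 106.75.
q_{IronWorks} = 313 − 3·106.75 + 2·106.75 = 206.25.

206.25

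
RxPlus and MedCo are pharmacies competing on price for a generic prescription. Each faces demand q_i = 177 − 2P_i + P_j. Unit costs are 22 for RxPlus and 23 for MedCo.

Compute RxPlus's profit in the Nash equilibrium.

5366.48

RxPlus's profit: π = (P_{RxPlus} − 22)(177 − 2P_{RxPlus} + P_{MedCo}).
∂π/∂P_{RxPlus} = 221 − 4P_{RxPlus} + P_{MedCo} = 0 ⇒ P_{RxPlus} = 55.25 + 0.25P_{MedCo}.
Similarly P_{MedCo} = 55.75 + 0.25P_{RxPlus}.
Substituting the second reaction function into the first: P_{RxPlus} = 55.25 + 0.25(55.75 + 0.25P_{RxPlus}), which gives 0.9375P_{RxPlus} = 69.1875 ⇒ P_{RxPlus} = 73.8.
Then P_{MedCo} = 55.75 + 0.25·73.8 = 74.2.
q_{RxPlus} = 177 − 2·73.8 + 74.2 = 103.6.
Profit = (73.8 − 22)·103.6 = 5366.48.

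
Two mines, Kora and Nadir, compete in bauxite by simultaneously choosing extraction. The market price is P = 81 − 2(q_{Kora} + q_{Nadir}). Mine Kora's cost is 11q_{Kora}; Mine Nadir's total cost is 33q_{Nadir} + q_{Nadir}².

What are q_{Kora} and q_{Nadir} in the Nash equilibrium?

16.2, 2.6

Mine Kora's profit: π = q_{Kora}(81 − 2(q_{Kora} + q_{Nadir})) − 11q_{Kora}.
∂π/∂q_{Kora} = 70 − 4q_{Kora} − 2q_{Nadir} = 0, so q_{Kora} = 17.5 − 0.5q_{Nadir}.
For Nadir: ∂π/∂q_{Nadir} = 48 − 6q_{Nadir} − 2q_{Kora} = 0 ⇒ q_{Nadir} = 8 − (1/3)q_{Kora}.
Substituting the second reaction function into the first: q_{Kora} = 17.5 − 0.5(8 − (1/3)q_{Kora}), which gives (5/6)q_{Kora} = 13.5 ⇒ q_{Kora} = 16.2.
Then q_{Nadir} = 8 − (1/3)·16.2 = 2.6.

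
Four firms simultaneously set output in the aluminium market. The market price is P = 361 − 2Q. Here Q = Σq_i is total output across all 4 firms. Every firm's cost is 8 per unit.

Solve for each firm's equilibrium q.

35.3

A representative firm's profit is π_i = q_i(361 − 2Q) − 8q_i, with Q = q_i + Σ_{j≠i} q_j.
First-order condition: 353 − 4q_i − 2Σ_{j≠i} q_j = 0.
Imposing symmetry (q_j = q for all j) turns Σ_{j≠i} q_j into 3q, so 353 = 10q and q = 35.3.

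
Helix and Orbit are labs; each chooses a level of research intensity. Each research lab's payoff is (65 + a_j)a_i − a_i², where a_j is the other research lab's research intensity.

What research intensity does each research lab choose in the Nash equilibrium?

Helix's payoff is (65 + a_O)a_H − a_H².
∂π/∂a_H = 65 + a_O − 2a_H = 0, so a_H = 32.5 + 0.5a_O.
Setting a_H = a_O in the reaction function: a_H = 32.5 + 0.5a_H, so a_H = 32.5 / 0.5 = 65.

65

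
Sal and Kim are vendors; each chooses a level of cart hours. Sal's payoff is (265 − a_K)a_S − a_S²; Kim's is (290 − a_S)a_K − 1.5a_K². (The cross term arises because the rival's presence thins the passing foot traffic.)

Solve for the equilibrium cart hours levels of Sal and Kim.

101, 63

Expanding Sal's payoff: 265a_S − a_Ka_S − a_S².
∂π/∂a_S = 265 − a_K − 2a_S = 0, so a_S = 132.5 − 0.5a_K.
Likewise for Kim: a_K = 290/3 − (1/3)a_S.
Plugging a_K into Sal's best response: a_S = 132.5 − 0.5(290/3 − (1/3)a_S) ⇒ (5/6)a_S = 505/6, so a_S = 101.
Then a_K = 290/3 − (1/3)·101 = 63.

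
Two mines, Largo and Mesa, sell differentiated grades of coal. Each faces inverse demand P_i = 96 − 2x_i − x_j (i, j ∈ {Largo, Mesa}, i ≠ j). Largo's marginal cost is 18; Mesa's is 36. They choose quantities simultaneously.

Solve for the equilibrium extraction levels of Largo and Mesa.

16.8, 10.8

Mine Largo's profit: π = x_{Largo}(96 − 2x_{Largo} − x_{Mesa}) − 18x_{Largo}.
∂π/∂x_{Largo} = 78 − 4x_{Largo} − x_{Mesa} = 0 ⇒ x_{Largo} = 19.5 − 0.25x_{Mesa}.
Similarly x_{Mesa} = 15 − 0.25x_{Largo}.
Substituting the second reaction function into the first: x_{Largo} = 19.5 − 0.25(15 − 0.25x_{Largo}), which gives 0.9375x_{Largo} = 15.75 ⇒ x_{Largo} = 16.8.
Then x_{Mesa} = 15 − 0.25·16.8 = 10.8.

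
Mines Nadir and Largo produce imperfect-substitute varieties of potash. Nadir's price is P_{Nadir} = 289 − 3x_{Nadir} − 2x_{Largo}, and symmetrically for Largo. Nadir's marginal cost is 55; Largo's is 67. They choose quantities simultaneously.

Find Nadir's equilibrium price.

Mine Nadir's profit: π = x_{Nadir}(289 − 3x_{Nadir} − 2x_{Largo}) − 55x_{Nadir}.
∂π/∂x_{Nadir} = 234 − 6x_{Nadir} − 2x_{Largo} = 0 ⇒ x_{Nadir} = 39 − (1/3)x_{Largo}.
Similarly x_{Largo} = 37 − (1/3)x_{Nadir}.
Substituting the second reaction function into the first: x_{Nadir} = 39 − (1/3)(37 − (1/3)x_{Nadir}), which gives (8/9)x_{Nadir} = 80/3 ⇒ x_{Nadir} = 30.
Then x_{Largo} = 37 − (1/3)·30 = 27.
P_{Nadir} = 289 − 3·30 − 2·27 = 145.

145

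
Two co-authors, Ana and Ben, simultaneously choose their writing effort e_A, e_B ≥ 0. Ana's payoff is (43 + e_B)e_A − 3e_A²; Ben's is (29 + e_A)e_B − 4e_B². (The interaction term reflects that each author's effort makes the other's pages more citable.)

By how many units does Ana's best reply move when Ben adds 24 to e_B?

Expanding Ana's payoff: 43e_A + e_Be_A − 3e_A².
∂π/∂e_A = 43 + e_B − 6e_A = 0, so e_A = 43/6 + (1/6)e_B.
The reaction-function slope is 1/6, so a 24-unit rise in e_B moves e_A by 1/6 × 24 = 4. Ana's best response rises — the actions are strategic complements.

4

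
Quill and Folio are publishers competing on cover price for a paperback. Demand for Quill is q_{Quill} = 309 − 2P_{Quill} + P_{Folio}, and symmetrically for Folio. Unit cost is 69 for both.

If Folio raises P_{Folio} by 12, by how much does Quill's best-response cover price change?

3

Quill's profit: π = (P_{Quill} − 69)(309 − 2P_{Quill} + P_{Folio}).
∂π/∂P_{Quill} = 447 − 4P_{Quill} + P_{Folio} = 0 ⇒ P_{Quill} = 111.75 + 0.25P_{Folio}.
The reaction-function slope is 0.25, so a 12-unit rise in P_{Folio} moves P_{Quill} by 0.25 × 12 = 3. Quill's best response rises — the actions are strategic complements.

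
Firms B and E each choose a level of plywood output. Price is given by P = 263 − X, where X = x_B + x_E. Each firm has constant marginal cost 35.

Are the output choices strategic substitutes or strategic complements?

strategic substitutes

Firm B's profit: π = x_B(263 − (x_B + x_E)) − 35x_B.
∂π/∂x_B = 228 − 2x_B − x_E = 0, so x_B = 114 − 0.5x_E.
The best-response slope dx_B/dx_E = −0.5 < 0: the reaction function is downward-sloping, so the choices are strategic substitutes.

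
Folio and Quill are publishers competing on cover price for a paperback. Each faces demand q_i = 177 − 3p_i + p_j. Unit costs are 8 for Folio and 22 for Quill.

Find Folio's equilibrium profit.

3346.68

Folio's profit: π = (p_{Folio} − 8)(177 − 3p_{Folio} + p_{Quill}).
∂π/∂p_{Folio} = 201 − 6p_{Folio} + p_{Quill} = 0 ⇒ p_{Folio} = 33.5 + (1/6)p_{Quill}.
Similarly p_{Quill} = 40.5 + (1/6)p_{Folio}.
Plugging p_{Quill} into Folio's best response: p_{Folio} = 33.5 + (1/6)(40.5 + (1/6)p_{Folio}) ⇒ (35/36)p_{Folio} = 40.25, so p_{Folio} = 41.4.
Then p_{Quill} = 40.5 + (1/6)·41.4 = 47.4.
q_{Folio} = 177 − 3·41.4 + 47.4 = 100.2.
Profit = (41.4 − 8)·100.2 = 3346.68.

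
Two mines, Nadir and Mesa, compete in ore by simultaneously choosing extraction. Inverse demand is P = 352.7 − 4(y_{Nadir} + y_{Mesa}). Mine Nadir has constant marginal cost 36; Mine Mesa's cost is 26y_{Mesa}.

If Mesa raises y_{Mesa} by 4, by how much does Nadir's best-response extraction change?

Mine Nadir's profit: π = y_{Nadir}(352.7 − 4(y_{Nadir} + y_{Mesa})) − 36y_{Nadir}.
∂π/∂y_{Nadir} = 316.7 − 8y_{Nadir} − 4y_{Mesa} = 0, so y_{Nadir} = 39.5875 − 0.5y_{Mesa}.
The reaction-function slope is −0.5, so a 4-unit rise in y_{Mesa} moves y_{Nadir} by −0.5 × 4 = −2. Nadir's best response falls — the actions are strategic substitutes.

-2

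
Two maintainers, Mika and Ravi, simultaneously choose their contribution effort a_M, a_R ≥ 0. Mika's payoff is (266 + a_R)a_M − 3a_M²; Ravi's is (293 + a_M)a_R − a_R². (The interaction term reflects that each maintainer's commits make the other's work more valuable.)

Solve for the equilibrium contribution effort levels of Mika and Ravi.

Expanding Mika's payoff: 266a_M + a_Ra_M − 3a_M².
∂π/∂a_M = 266 + a_R − 6a_M = 0, so a_M = 133/3 + (1/6)a_R.
Likewise for Ravi: a_R = 146.5 + 0.5a_M.
Solving the two reaction functions simultaneously: (1 − (1/6)(0.5))a_M = 133/3 + (1/6)·146.5, so (11/12)a_M = 68.75 and a_M = 75.
Then a_R = 146.5 + 0.5·75 = 184.

75, 184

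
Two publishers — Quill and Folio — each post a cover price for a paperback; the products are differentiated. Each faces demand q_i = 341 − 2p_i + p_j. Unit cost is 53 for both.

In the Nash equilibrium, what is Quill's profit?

Quill's profit: π = (p_{Quill} − 53)(341 − 2p_{Quill} + p_{Folio}).
∂π/∂p_{Quill} = 447 − 4p_{Quill} + p_{Folio} = 0 ⇒ p_{Quill} = 111.75 + 0.25p_{Folio}.
Setting p_{Quill} = p_{Folio} in the reaction function: p_{Quill} = 111.75 + 0.25p_{Quill}, so p_{Quill} = 111.75 / 0.75 = 149.
q_{Quill} = 341 − 2·149 + 149 = 192.
Profit = (149 − 53)·192 = 18432.

18432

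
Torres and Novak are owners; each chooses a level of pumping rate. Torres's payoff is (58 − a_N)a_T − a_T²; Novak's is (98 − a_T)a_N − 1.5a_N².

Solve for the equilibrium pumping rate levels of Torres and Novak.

15.2, 27.6

Expanding Torres's payoff: 58a_T − a_Na_T − a_T².
∂π/∂a_T = 58 − a_N − 2a_T = 0, so a_T = 29 − 0.5a_N.
Likewise for Novak: a_N = 98/3 − (1/3)a_T.
Plugging a_N into Torres's best response: a_T = 29 − 0.5(98/3 − (1/3)a_T) ⇒ (5/6)a_T = 38/3, so a_T = 15.2.
Then a_N = 98/3 − (1/3)·15.2 = 27.6.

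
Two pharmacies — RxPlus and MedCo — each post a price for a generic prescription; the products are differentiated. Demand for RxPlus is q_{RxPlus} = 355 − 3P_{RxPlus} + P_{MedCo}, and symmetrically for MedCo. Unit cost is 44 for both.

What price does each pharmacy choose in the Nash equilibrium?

97.4

RxPlus's profit: π = (P_{RxPlus} − 44)(355 − 3P_{RxPlus} + P_{MedCo}).
∂π/∂P_{RxPlus} = 487 − 6P_{RxPlus} + P_{MedCo} = 0 ⇒ P_{RxPlus} = 487/6 + (1/6)P_{MedCo}.
By symmetry P_{MedCo} = P_{RxPlus}; substituting into the reaction function, (5/6)P_{RxPlus} = 487/6 and P_{RxPlus} = 97.4.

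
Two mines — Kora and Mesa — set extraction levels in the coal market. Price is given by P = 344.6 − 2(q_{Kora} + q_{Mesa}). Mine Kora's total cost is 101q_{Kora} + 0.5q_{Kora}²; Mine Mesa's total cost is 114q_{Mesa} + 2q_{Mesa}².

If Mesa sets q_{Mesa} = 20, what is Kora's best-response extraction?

40.72

Mine Kora's profit: π = q_{Kora}(344.6 − 2(q_{Kora} + q_{Mesa})) − 101q_{Kora} − 0.5q_{Kora}².
∂π/∂q_{Kora} = 243.6 − 5q_{Kora} − 2q_{Mesa} = 0, so q_{Kora} = 48.72 − 0.4q_{Mesa}.
At q_{Mesa} = 20: q_{Kora} = 48.72 − 0.4·20 = 40.72.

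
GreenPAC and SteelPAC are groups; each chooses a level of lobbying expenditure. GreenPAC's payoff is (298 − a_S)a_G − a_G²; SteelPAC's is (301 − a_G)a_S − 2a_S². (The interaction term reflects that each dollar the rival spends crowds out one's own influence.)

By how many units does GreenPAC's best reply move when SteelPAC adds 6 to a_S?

Expanding GreenPAC's payoff: 298a_G − a_Sa_G − a_G².
∂π/∂a_G = 298 − a_S − 2a_G = 0, so a_G = 149 − 0.5a_S.
The reaction-function slope is −0.5, so a 6-unit rise in a_S moves a_G by −0.5 × 6 = −3. GreenPAC's best response falls — the actions are strategic substitutes.

-3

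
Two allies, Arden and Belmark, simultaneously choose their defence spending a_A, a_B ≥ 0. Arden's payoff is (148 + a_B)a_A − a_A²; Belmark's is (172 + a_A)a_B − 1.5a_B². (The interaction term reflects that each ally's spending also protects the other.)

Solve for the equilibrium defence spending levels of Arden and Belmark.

123.2, 98.4

Expanding Arden's payoff: 148a_A + a_Ba_A − a_A².
∂π/∂a_A = 148 + a_B − 2a_A = 0, so a_A = 74 + 0.5a_B.
Likewise for Belmark: a_B = 172/3 + (1/3)a_A.
Substituting the second reaction function into the first: a_A = 74 + 0.5(172/3 + (1/3)a_A), which gives (5/6)a_A = 308/3 ⇒ a_A = 123.2.
Then a_B = 172/3 + (1/3)·123.2 = 98.4.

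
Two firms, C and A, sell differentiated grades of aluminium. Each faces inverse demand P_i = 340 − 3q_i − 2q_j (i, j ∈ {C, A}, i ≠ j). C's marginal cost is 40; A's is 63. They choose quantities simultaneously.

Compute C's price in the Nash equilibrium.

156.8125

Firm C's profit: π = q_C(340 − 3q_C − 2q_A) − 40q_C.
∂π/∂q_C = 300 − 6q_C − 2q_A = 0 ⇒ q_C = 50 − (1/3)q_A.
Similarly q_A = 277/6 − (1/3)q_C.
Plugging q_A into C's best response: q_C = 50 − (1/3)(277/6 − (1/3)q_C) ⇒ (8/9)q_C = 623/18, so q_C = 38.9375.
Then q_A = 277/6 − (1/3)·38.9375 = 33.1875.
P_C = 340 − 3·38.9375 − 2·33.1875 = 156.8125.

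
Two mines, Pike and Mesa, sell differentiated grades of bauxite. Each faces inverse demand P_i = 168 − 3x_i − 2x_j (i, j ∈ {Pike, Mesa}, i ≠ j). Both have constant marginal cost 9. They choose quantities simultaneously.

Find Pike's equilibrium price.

Mine Pike's profit: π = x_{Pike}(168 − 3x_{Pike} − 2x_{Mesa}) − 9x_{Pike}.
∂π/∂x_{Pike} = 159 − 6x_{Pike} − 2x_{Mesa} = 0 ⇒ x_{Pike} = 26.5 − (1/3)x_{Mesa}.
The game is symmetric, so in equilibrium x_{Mesa} = x_{Pike}: the reaction function gives (4/3)x_{Pike} = 26.5, hence x_{Pike} = 19.875.
P_{Pike} = 168 − 3·19.875 − 2·19.875 = 68.625.

68.625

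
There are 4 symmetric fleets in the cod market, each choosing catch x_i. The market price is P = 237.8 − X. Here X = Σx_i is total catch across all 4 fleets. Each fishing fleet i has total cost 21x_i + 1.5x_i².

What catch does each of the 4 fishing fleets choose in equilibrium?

A representative fishing fleet's profit is π_i = x_i(237.8 − X) − 21x_i − 1.5x_i², with X = x_i + Σ_{j≠i} x_j.
First-order condition: 216.8 − 5x_i − Σ_{j≠i} x_j = 0.
With identical fishing fleets, set every x_j = x: then 216.8 − 5x − 3x = 0, i.e. x = 216.8/8 = 27.1.

27.1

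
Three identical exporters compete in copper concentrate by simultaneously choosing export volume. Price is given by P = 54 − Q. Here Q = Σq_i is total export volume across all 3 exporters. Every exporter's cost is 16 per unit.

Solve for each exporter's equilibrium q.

A representative exporter's profit is π_i = q_i(54 − Q) − 16q_i, with Q = q_i + Σ_{j≠i} q_j.
First-order condition: 38 − 2q_i − Σ_{j≠i} q_j = 0.
With identical exporters, set every q_j = q: then 38 − 2q − 2q = 0, i.e. q = 38/4 = 9.5.

9.5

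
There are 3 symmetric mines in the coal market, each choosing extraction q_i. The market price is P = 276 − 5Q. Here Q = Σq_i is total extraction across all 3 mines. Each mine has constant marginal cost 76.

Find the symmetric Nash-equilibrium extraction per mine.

A representative mine's profit is π_i = q_i(276 − 5Q) − 76q_i, with Q = q_i + Σ_{j≠i} q_j.
First-order condition: 200 − 10q_i − 5Σ_{j≠i} q_j = 0.
In a symmetric equilibrium every mine chooses the same q, so Σ_{j≠i} q_j = 2q. The condition becomes 200 − 20q = 0, giving q = 200/20 = 10.

10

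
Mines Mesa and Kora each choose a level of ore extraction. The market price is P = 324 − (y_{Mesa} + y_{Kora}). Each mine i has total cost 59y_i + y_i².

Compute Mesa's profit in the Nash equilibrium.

Mine Mesa's profit: π = y_{Mesa}(324 − (y_{Mesa} + y_{Kora})) − 59y_{Mesa} − y_{Mesa}².
∂π/∂y_{Mesa} = 265 − 4y_{Mesa} − y_{Kora} = 0, so y_{Mesa} = 66.25 − 0.25y_{Kora}.
Setting y_{Mesa} = y_{Kora} in the reaction function: y_{Mesa} = 66.25 − 0.25y_{Mesa}, so y_{Mesa} = 66.25 / 1.25 = 53.
Price P = 324 − 106 = 218.
Mesa's profit: (218 − 59)·53 − (53)² = 5618.

5618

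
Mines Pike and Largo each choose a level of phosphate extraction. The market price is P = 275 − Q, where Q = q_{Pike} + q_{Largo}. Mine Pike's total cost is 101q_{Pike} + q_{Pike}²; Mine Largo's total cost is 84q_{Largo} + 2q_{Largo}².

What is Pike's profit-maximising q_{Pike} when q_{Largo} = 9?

Mine Pike's profit: π = q_{Pike}(275 − (q_{Pike} + q_{Largo})) − 101q_{Pike} − q_{Pike}².
∂π/∂q_{Pike} = 174 − 4q_{Pike} − q_{Largo} = 0, so q_{Pike} = 43.5 − 0.25q_{Largo}.
At q_{Largo} = 9: q_{Pike} = 43.5 − 0.25·9 = 41.25.

41.25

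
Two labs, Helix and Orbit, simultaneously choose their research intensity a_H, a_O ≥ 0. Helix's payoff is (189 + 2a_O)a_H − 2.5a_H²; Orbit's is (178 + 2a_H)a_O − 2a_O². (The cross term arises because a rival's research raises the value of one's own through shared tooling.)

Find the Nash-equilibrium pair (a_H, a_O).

69.5, 79.25

Expanding Helix's payoff: 189a_H + 2a_Oa_H − 2.5a_H².
∂π/∂a_H = 189 + 2a_O − 5a_H = 0, so a_H = 37.8 + 0.4a_O.
Likewise for Orbit: a_O = 44.5 + 0.5a_H.
Plugging a_O into Helix's best response: a_H = 37.8 + 0.4(44.5 + 0.5a_H) ⇒ 0.8a_H = 55.6, so a_H = 69.5.
Then a_O = 44.5 + 0.5·69.5 = 79.25.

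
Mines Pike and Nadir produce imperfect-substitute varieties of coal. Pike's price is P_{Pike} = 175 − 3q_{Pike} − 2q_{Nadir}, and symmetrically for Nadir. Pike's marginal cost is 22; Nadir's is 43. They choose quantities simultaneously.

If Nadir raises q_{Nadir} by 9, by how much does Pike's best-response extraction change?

-3

Mine Pike's profit: π = q_{Pike}(175 − 3q_{Pike} − 2q_{Nadir}) − 22q_{Pike}.
∂π/∂q_{Pike} = 153 − 6q_{Pike} − 2q_{Nadir} = 0 ⇒ q_{Pike} = 25.5 − (1/3)q_{Nadir}.
The reaction-function slope is −1/3, so a 9-unit rise in q_{Nadir} moves q_{Pike} by −1/3 × 9 = −3. Pike's best response falls — the actions are strategic substitutes.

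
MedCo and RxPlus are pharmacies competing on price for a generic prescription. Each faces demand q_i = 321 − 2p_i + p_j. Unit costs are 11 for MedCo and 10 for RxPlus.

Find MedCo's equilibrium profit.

21300.48

MedCo's profit: π = (p_{MedCo} − 11)(321 − 2p_{MedCo} + p_{RxPlus}).
∂π/∂p_{MedCo} = 343 − 4p_{MedCo} + p_{RxPlus} = 0 ⇒ p_{MedCo} = 85.75 + 0.25p_{RxPlus}.
Similarly p_{RxPlus} = 85.25 + 0.25p_{MedCo}.
Substituting the second reaction function into the first: p_{MedCo} = 85.75 + 0.25(85.25 + 0.25p_{MedCo}), which gives 0.9375p_{MedCo} = 107.0625 ⇒ p_{MedCo} = 114.2.
Then p_{RxPlus} = 85.25 + 0.25·114.2 = 113.8.
q_{MedCo} = 321 − 2·114.2 + 113.8 = 206.4.
Profit = (114.2 − 11)·206.4 = 21300.48.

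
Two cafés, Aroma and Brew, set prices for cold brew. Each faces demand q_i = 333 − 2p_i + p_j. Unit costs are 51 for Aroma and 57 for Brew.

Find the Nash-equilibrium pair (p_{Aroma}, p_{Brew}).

145.8, 148.2

Aroma's profit: π = (p_{Aroma} − 51)(333 − 2p_{Aroma} + p_{Brew}).
∂π/∂p_{Aroma} = 435 − 4p_{Aroma} + p_{Brew} = 0 ⇒ p_{Aroma} = 108.75 + 0.25p_{Brew}.
Similarly p_{Brew} = 111.75 + 0.25p_{Aroma}.
Plugging p_{Brew} into Aroma's best response: p_{Aroma} = 108.75 + 0.25(111.75 + 0.25p_{Aroma}) ⇒ 0.9375p_{Aroma} = 136.6875, so p_{Aroma} = 145.8.
Then p_{Brew} = 111.75 + 0.25·145.8 = 148.2.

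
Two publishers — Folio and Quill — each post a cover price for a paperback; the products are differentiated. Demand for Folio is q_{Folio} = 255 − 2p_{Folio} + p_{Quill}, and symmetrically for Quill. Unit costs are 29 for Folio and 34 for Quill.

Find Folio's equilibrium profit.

Folio's profit: π = (p_{Folio} − 29)(255 − 2p_{Folio} + p_{Quill}).
∂π/∂p_{Folio} = 313 − 4p_{Folio} + p_{Quill} = 0 ⇒ p_{Folio} = 78.25 + 0.25p_{Quill}.
Similarly p_{Quill} = 80.75 + 0.25p_{Folio}.
Substituting the second reaction function into the first: p_{Folio} = 78.25 + 0.25(80.75 + 0.25p_{Folio}), which gives 0.9375p_{Folio} = 98.4375 ⇒ p_{Folio} = 105.
Then p_{Quill} = 80.75 + 0.25·105 = 107.
q_{Folio} = 255 − 2·105 + 107 = 152.
Profit = (105 − 29)·152 = 11552.

11552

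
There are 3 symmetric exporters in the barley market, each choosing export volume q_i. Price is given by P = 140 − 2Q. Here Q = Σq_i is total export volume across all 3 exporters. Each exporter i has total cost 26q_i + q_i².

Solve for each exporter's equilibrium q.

A representative exporter's profit is π_i = q_i(140 − 2Q) − 26q_i − q_i², with Q = q_i + Σ_{j≠i} q_j.
First-order condition: 114 − 6q_i − 2Σ_{j≠i} q_j = 0.
With identical exporters, set every q_j = q: then 114 − 6q − 4q = 0, i.e. q = 114/10 = 11.4.

11.4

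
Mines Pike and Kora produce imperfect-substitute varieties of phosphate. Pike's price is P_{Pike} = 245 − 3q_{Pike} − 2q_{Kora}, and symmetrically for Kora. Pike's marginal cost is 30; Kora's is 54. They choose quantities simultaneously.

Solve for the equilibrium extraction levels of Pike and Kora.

28.375, 22.375

Mine Pike's profit: π = q_{Pike}(245 − 3q_{Pike} − 2q_{Kora}) − 30q_{Pike}.
∂π/∂q_{Pike} = 215 − 6q_{Pike} − 2q_{Kora} = 0 ⇒ q_{Pike} = 215/6 − (1/3)q_{Kora}.
Similarly q_{Kora} = 191/6 − (1/3)q_{Pike}.
Solving the two reaction functions simultaneously: (1 − (−1/3)(−1/3))q_{Pike} = 215/6 − (1/3)·(191/6), so (8/9)q_{Pike} = 227/9 and q_{Pike} = 28.375.
Then q_{Kora} = 191/6 − (1/3)·28.375 = 22.375.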